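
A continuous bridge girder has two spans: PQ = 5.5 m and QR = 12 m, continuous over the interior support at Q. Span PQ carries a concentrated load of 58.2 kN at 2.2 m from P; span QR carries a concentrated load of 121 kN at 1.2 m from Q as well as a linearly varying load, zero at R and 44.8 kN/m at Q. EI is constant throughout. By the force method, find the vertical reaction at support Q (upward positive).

Take M_Q as the redundant. Released structure: two simple spans PQ and QR with a hinge at Q.
End slopes at the hinge Q, treating each span as simply supported:
  span PQ: point load 58.2 at a = 2.2: Pab(L + a)/(6LEI) = 98.59/EI
  span QR: point load 121 at a = 1.2: Pab(L + b)/(6LEI) = 496.6/EI
  span QR: triangular load, peak 44.8: w₀L³/(45EI) = 1720/EI
  relative rotation θ_0 = (98.59 + 2217)/EI = 2315/EI
A unit hogging moment at Q produces rotation L₁/(3EI) + L₂/(3EI) = 5.833/EI.
Slope continuity at Q: θ_0 = M_Q·5.833/EI, so M_Q = 2315/5.833 = 396.9 kN·m (hogging).
Span PQ, ΣM about P with M_Q applied at Q: R_Q^{PQ}·5.5 = 128 + 396.9, so R_Q^{PQ} = 95.45 kN and R_P = 58.2 − 95.45 = -37.25 kN.
Span QR, ΣM about R: R_Q^{QR}·12 = 3457 + 396.9, so R_Q^{QR} = 321.2 kN and R_R = 389.8 − 321.2 = 68.62 kN.
R_Q = 95.45 + 321.2 = 416.6 kN.

R_Q = 416.6 kN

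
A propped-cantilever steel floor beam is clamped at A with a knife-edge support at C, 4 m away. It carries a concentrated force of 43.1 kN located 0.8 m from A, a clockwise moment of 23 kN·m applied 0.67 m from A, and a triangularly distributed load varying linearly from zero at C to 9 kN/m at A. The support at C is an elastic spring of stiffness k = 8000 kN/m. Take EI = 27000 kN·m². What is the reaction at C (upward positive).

R_C = 7.478 kN

Release the roller at C. Primary structure: cantilever fixed at A.
Deflection at C on the released cantilever, summing each load's contribution:
  point load 43.1 at a = 0.8: Pa²(3L − a)/(6EI) = 51.49/EI
  clockwise couple 23 at a = 0.67: M₀a(2L − a)/(2EI) = 56.48/EI
  triangular load, peak 9 at the fixed end: w₀L⁴/(30EI) = 76.8/EI
  δ_0 = 184.8/EI
Flexibility coefficient — unit upward force at C: δ_{CC} = L³/(3EI) = 21.33/EI.
With EI = 27000 kN·m²: δ_0 = 0.006843 m and δ_{CC} = 0.00079 m/kN.
Compatibility — the spring shortens by R_C/k under the reaction it provides: δ_0 − R_C·δ_{CC} = R_C/k. With 1/k = 0.000125 m/kN, R_C = δ_0 / (δ_{CC} + 1/k) = 0.006843 / (0.00079 + 0.000125) = 7.478 kN.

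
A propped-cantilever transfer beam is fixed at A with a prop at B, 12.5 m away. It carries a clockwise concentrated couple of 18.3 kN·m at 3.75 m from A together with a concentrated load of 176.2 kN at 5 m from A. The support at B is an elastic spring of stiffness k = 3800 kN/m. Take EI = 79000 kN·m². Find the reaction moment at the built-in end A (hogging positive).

M_A = 441.8 kN·m

Choose R_B as the redundant. The primary structure is the cantilever fixed at A.
Deflection at B on the released cantilever, summing each load's contribution:
  clockwise couple 18.3 at a = 3.75: M₀a(2L − a)/(2EI) = 729.1/EI
  point load 176.2 at a = 5: Pa²(3L − a)/(6EI) = 23860/EI
  δ_0 = 24590/EI
Flexibility coefficient — unit upward force at B: δ_{BB} = L³/(3EI) = 651/EI.
With EI = 79000 kN·m²: δ_0 = 0.31126 m and δ_{BB} = 0.008241 m/kN.
Compatibility — the spring shortens by R_B/k under the reaction it provides: δ_0 − R_B·δ_{BB} = R_B/k. With 1/k = 0.000263 m/kN, R_B = δ_0 / (δ_{BB} + 1/k) = 0.31126 / (0.008241 + 0.000263) = 36.6 kN.
Moment equilibrium about A: M_A = Σ(load moments about A) − R_B·L = 899.3 − 36.6×12.5 = 441.8 kN·m.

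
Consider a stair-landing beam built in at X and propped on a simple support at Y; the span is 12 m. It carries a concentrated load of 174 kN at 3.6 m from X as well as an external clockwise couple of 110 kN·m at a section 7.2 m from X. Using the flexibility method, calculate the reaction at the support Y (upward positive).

Take the reaction at Y as the redundant and release it; the primary structure is a cantilever fixed at X.
Deflection at Y on the released cantilever, summing each load's contribution:
  point load 174 at a = 3.6: Pa²(3L − a)/(6EI) = 12177/EI
  clockwise couple 110 at a = 7.2: M₀a(2L − a)/(2EI) = 6653/EI
  δ_0 = 18830/EI
Flexibility coefficient — unit upward force at Y: δ_{YY} = L³/(3EI) = 576/EI.
The prop prevents deflection at Y: R_Y = δ_0/δ_{YY} = 18830/576 = 32.69 kN.

R_Y = 32.69 kN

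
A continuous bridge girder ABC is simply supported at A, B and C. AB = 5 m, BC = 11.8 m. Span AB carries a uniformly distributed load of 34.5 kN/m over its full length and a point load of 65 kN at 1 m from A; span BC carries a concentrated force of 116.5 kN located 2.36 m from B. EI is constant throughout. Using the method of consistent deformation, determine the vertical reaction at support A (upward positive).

R_A = 102.2 kN

Insert a hinge at B; M_B is the redundant, and each span becomes simply supported.
End slopes at the hinge B, treating each span as simply supported:
  span AB: UDL 34.5: wL³/(24EI) = 179.7/EI
  span AB: point load 65 at a = 1: Pab(L + a)/(6LEI) = 52/EI
  span BC: point load 116.5 at a = 2.36: Pab(L + b)/(6LEI) = 778.6/EI
  relative rotation θ_0 = (231.7 + 778.6)/EI = 1010/EI
A unit hogging moment at B produces rotation L₁/(3EI) + L₂/(3EI) = 5.6/EI.
Compatibility: M_B·(L₁+L₂)/(3EI) = θ_0, giving M_B = 180.4 kN·m (hogging).
Span AB, ΣM about A with M_B applied at B: R_B^{AB}·5 = 496.2 + 180.4, so R_B^{AB} = 135.3 kN and R_A = 237.5 − 135.3 = 102.2 kN.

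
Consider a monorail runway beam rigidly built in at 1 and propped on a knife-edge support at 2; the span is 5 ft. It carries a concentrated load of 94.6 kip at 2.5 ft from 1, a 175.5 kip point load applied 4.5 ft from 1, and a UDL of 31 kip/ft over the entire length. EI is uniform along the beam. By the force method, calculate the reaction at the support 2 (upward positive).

Take the reaction at 2 as the redundant and release it; the primary structure is a cantilever fixed at 1.
Deflection at 2 on the released cantilever, summing each load's contribution:
  point load 94.6 at a = 2.5: Pa²(3L − a)/(6EI) = 1232/EI
  point load 175.5 at a = 4.5: Pa²(3L − a)/(6EI) = 6219/EI
  UDL 31: wL⁴/(8EI) = 2422/EI
  δ_0 = 9873/EI
Flexibility coefficient — unit upward force at 2: δ_{22} = L³/(3EI) = 41.67/EI.
The prop prevents deflection at 2: R_2 = δ_0/δ_{22} = 9873/41.67 = 237 kip.

R_2 = 237 kip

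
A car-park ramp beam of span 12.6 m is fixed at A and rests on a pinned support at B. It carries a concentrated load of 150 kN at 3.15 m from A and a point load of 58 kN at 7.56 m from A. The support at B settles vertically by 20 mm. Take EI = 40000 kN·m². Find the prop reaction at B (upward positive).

Release the roller at B. Primary structure: cantilever fixed at A.
Free-end deflection of the primary structure under the applied loading (downward +):
  point load 150 at a = 3.15: Pa²(3L − a)/(6EI) = 8595/EI
  point load 58 at a = 7.56: Pa²(3L − a)/(6EI) = 16707/EI
  δ_0 = 25303/EI
Tip deflection under a unit load at B: L³/(3EI) = 666.8/EI.
With EI = 40000 kN·m²: δ_0 = 0.63256 m and δ_{BB} = 0.01667 m/kN.
Compatibility — the beam at B must follow the support down by 0.02 m: δ_0 − R_B·δ_{BB} = 0.02, so R_B = (0.63256 − 0.02)/0.01667 = 36.75 kN.

R_B = 36.75 kN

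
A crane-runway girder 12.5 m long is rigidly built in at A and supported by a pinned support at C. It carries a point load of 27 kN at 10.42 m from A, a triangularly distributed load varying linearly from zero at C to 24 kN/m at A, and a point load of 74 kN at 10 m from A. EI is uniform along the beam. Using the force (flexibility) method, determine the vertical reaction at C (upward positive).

R_C = 102.4 kN

Remove the prop at C; the released (primary) structure is a cantilever built in at A.
Free-end deflection of the primary structure under the applied loading (downward +):
  point load 27 at a = 10.42: Pa²(3L − a)/(6EI) = 13231/EI
  triangular load, peak 24 at the fixed end: w₀L⁴/(30EI) = 19531/EI
  point load 74 at a = 10: Pa²(3L − a)/(6EI) = 33917/EI
  δ_0 = 66679/EI
Tip deflection under a unit load at C: L³/(3EI) = 651/EI.
Compatibility at C: δ_0 − R_C·δ_{CC} = 0, so R_C = 66679/651 = 102.4 kN.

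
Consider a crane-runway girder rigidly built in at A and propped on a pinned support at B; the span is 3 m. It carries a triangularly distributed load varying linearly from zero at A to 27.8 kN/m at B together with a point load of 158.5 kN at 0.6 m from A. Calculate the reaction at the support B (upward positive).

R_B = 31.81 kN

Take the reaction at B as the redundant and release it; the primary structure is a cantilever fixed at A.
Downward deflection at the released point B due to the loads:
  triangular load, peak 27.8 at the free end: 11w₀L⁴/(120EI) = 206.4/EI
  point load 158.5 at a = 0.6: Pa²(3L − a)/(6EI) = 79.88/EI
  δ_0 = 286.3/EI
Tip deflection under a unit load at B: L³/(3EI) = 9/EI.
Compatibility at B: δ_0 − R_B·δ_{BB} = 0, so R_B = 286.3/9 = 31.81 kN.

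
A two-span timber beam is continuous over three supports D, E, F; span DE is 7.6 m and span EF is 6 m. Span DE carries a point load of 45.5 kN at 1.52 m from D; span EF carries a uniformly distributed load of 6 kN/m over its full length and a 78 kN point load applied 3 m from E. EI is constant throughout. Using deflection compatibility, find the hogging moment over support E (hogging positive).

M_E = 69.18 kN·m

Take M_E as the redundant. Released structure: two simple spans DE and EF with a hinge at E.
Discontinuity in slope at E on the released structure — sum the simple-span end rotations:
  span DE: point load 45.5 at a = 1.52: Pab(L + a)/(6LEI) = 84.1/EI
  span EF: UDL 6: wL³/(24EI) = 54/EI
  span EF: point load 78 at a = 3: Pab(L + b)/(6LEI) = 175.5/EI
  relative rotation θ_0 = (84.1 + 229.5)/EI = 313.6/EI
A unit hogging moment at E produces rotation L₁/(3EI) + L₂/(3EI) = 4.533/EI.
Slope continuity at E: θ_0 = M_E·4.533/EI, so M_E = 313.6/4.533 = 69.18 kN·m (hogging).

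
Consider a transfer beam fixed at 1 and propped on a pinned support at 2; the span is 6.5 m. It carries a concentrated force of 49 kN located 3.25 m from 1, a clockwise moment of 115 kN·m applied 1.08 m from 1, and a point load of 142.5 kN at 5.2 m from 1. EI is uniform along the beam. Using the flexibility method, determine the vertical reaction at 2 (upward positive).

R_2 = 123.7 kN

Take the reaction at 2 as the redundant and release it; the primary structure is a cantilever fixed at 1.
Downward deflection at the released point 2 due to the loads:
  point load 49 at a = 3.25: Pa²(3L − a)/(6EI) = 1402/EI
  clockwise couple 115 at a = 1.08: M₀a(2L − a)/(2EI) = 740.2/EI
  point load 142.5 at a = 5.2: Pa²(3L − a)/(6EI) = 9183/EI
  δ_0 = 11325/EI
Tip deflection under a unit load at 2: L³/(3EI) = 91.54/EI.
Compatibility at 2: δ_0 − R_2·δ_{22} = 0, so R_2 = 11325/91.54 = 123.7 kN.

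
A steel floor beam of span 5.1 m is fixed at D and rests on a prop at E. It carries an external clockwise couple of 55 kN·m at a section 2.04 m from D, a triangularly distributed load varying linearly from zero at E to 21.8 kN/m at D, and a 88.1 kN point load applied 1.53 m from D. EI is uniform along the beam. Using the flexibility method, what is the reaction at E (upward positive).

R_E = 32.18 kN

Take the reaction at E as the redundant and release it; the primary structure is a cantilever fixed at D.
Downward deflection at the released point E due to the loads:
  clockwise couple 55 at a = 2.04: M₀a(2L − a)/(2EI) = 457.8/EI
  triangular load, peak 21.8 at the fixed end: w₀L⁴/(30EI) = 491.6/EI
  point load 88.1 at a = 1.53: Pa²(3L − a)/(6EI) = 473.3/EI
  δ_0 = 1423/EI
Flexibility coefficient — unit upward force at E: δ_{EE} = L³/(3EI) = 44.22/EI.
The prop prevents deflection at E: R_E = δ_0/δ_{EE} = 1423/44.22 = 32.18 kN.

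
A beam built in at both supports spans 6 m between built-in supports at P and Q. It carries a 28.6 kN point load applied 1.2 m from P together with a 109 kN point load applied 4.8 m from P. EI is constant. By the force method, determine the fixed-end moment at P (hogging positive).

Take the two fixed-end moments M_P, M_Q as redundants; the released structure is the simple span PQ.
On the primary (simply-supported) span, the end slopes from the loading are:
  at P: point load 28.6 at a = 1.2: Pab(L + b)/(6LEI) = 49.42/EI
  at Q: point load 28.6 at a = 1.2: Pab(L + a)/(6LEI) = 32.95/EI
  at P: point load 109 at a = 4.8: Pab(L + b)/(6LEI) = 125.6/EI
  at Q: point load 109 at a = 4.8: Pab(L + a)/(6LEI) = 188.4/EI
  θ_P0 = 175/EI,  θ_Q0 = 221.3/EI
Flexibility coefficients: a unit moment at one end gives L/(3EI) there and L/(6EI) at the far end, so f₁₁ = f₂₂ = 2/EI and f₁₂ = f₂₁ = 1/EI.
Compatibility — zero rotation at each built-in end:
  2 M_P + 1 M_Q = 175
  1 M_P + 2 M_Q = 221.3
Solving the pair gives M_P = 42.89 kN·m and M_Q = 89.2 kN·m (hogging).

M_P = 42.89 kN·m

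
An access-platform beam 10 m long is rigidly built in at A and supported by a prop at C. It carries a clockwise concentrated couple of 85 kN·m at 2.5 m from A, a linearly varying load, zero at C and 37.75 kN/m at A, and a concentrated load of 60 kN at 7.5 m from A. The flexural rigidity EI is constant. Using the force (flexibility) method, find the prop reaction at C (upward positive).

R_C = 81.3 kN

Release the roller at C. Primary structure: cantilever fixed at A.
Free-end deflection of the primary structure under the applied loading (downward +):
  clockwise couple 85 at a = 2.5: M₀a(2L − a)/(2EI) = 1859/EI
  triangular load, peak 37.75 at the fixed end: w₀L⁴/(30EI) = 12583/EI
  point load 60 at a = 7.5: Pa²(3L − a)/(6EI) = 12656/EI
  δ_0 = 27099/EI
Flexibility coefficient — unit upward force at C: δ_{CC} = L³/(3EI) = 333.3/EI.
Compatibility at C: δ_0 − R_C·δ_{CC} = 0, so R_C = 27099/333.3 = 81.3 kN.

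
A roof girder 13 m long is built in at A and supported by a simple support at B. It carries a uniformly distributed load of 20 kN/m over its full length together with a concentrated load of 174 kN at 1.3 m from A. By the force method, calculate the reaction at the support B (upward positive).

Choose R_B as the redundant. The primary structure is the cantilever fixed at A.
Primary-structure tip deflection at B by superposition:
  UDL 20: wL⁴/(8EI) = 71402/EI
  point load 174 at a = 1.3: Pa²(3L − a)/(6EI) = 1848/EI
  δ_0 = 73250/EI
Tip deflection under a unit load at B: L³/(3EI) = 732.3/EI.
The prop prevents deflection at B: R_B = δ_0/δ_{BB} = 73250/732.3 = 100 kN.

R_B = 100 kN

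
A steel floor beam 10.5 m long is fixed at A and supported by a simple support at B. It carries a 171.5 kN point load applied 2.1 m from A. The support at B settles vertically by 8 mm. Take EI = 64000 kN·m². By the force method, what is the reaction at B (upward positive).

Take the reaction at B as the redundant and release it; the primary structure is a cantilever fixed at A.
Free-end deflection of the primary structure under the applied loading (downward +):
  point load 171.5 at a = 2.1: Pa²(3L − a)/(6EI) = 3706/EI
Flexibility coefficient — unit upward force at B: δ_{BB} = L³/(3EI) = 385.9/EI.
With EI = 64000 kN·m²: δ_0 = 0.057905 m and δ_{BB} = 0.006029 m/kN.
Compatibility — the beam at B must follow the support down by 0.008 m: δ_0 − R_B·δ_{BB} = 0.008, so R_B = (0.057905 − 0.008)/0.006029 = 8.277 kN.

R_B = 8.277 kN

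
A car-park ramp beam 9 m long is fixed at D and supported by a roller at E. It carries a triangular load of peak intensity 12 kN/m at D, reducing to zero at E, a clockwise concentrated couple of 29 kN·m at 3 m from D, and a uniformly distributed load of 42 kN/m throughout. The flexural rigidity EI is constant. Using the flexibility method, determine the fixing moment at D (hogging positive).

Take the reaction at E as the redundant and release it; the primary structure is a cantilever fixed at D.
Deflection at E on the released cantilever, summing each load's contribution:
  triangular load, peak 12 at the fixed end: w₀L⁴/(30EI) = 2624/EI
  clockwise couple 29 at a = 3: M₀a(2L − a)/(2EI) = 652.5/EI
  UDL 42: wL⁴/(8EI) = 34445/EI
  δ_0 = 37722/EI
Flexibility coefficient — unit upward force at E: δ_{EE} = L³/(3EI) = 243/EI.
Compatibility at E: δ_0 − R_E·δ_{EE} = 0, so R_E = 37722/243 = 155.2 kN.
Moment equilibrium about D: M_D = Σ(load moments about D) − R_E·L = 1892 − 155.2×9 = 494.9 kN·m.

M_D = 494.9 kN·m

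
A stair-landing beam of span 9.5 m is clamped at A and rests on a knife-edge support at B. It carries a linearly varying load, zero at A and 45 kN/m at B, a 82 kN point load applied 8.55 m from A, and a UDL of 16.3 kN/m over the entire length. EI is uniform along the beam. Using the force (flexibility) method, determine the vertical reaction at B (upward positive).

R_B = 245.4 kN

Remove the prop at B; the released (primary) structure is a cantilever built in at A.
Primary-structure tip deflection at B by superposition:
  triangular load, peak 45 at the free end: 11w₀L⁴/(120EI) = 33598/EI
  point load 82 at a = 8.55: Pa²(3L − a)/(6EI) = 19931/EI
  UDL 16.3: wL⁴/(8EI) = 16596/EI
  δ_0 = 70125/EI
Tip deflection under a unit load at B: L³/(3EI) = 285.8/EI.
The prop prevents deflection at B: R_B = δ_0/δ_{BB} = 70125/285.8 = 245.4 kN.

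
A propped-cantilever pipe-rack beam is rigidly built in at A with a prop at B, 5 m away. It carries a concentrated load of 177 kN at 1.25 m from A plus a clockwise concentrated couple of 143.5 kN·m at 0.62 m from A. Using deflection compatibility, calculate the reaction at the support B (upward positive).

Take the reaction at B as the redundant and release it; the primary structure is a cantilever fixed at A.
Downward deflection at the released point B due to the loads:
  point load 177 at a = 1.25: Pa²(3L − a)/(6EI) = 633.8/EI
  clockwise couple 143.5 at a = 0.62: M₀a(2L − a)/(2EI) = 417.3/EI
  δ_0 = 1051/EI
Tip deflection under a unit load at B: L³/(3EI) = 41.67/EI.
Compatibility at B: δ_0 − R_B·δ_{BB} = 0, so R_B = 1051/41.67 = 25.23 kN.

R_B = 25.23 kN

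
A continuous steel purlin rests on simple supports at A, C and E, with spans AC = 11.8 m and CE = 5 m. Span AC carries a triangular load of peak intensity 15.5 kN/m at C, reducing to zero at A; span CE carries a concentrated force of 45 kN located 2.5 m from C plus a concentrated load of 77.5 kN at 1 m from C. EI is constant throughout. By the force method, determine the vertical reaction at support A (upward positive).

Release continuity at C by inserting a hinge; the redundant is the internal moment M_C. The primary structure is two simply-supported spans AC and CE.
Rotations at C on the released spans (each span's end-slope, ×1/EI):
  span AC: triangular load, peak 15.5: w₀L³/(45EI) = 565.9/EI
  span CE: point load 45 at a = 2.5: Pab(L + b)/(6LEI) = 70.31/EI
  span CE: point load 77.5 at a = 1: Pab(L + b)/(6LEI) = 93/EI
  relative rotation θ_0 = (565.9 + 163.3)/EI = 729.2/EI
A unit hogging moment at C produces rotation L₁/(3EI) + L₂/(3EI) = 5.6/EI.
Slope continuity at C: θ_0 = M_C·5.6/EI, so M_C = 729.2/5.6 = 130.2 kN·m (hogging).
Span AC, ΣM about A with M_C applied at C: R_C^{AC}·11.8 = 719.4 + 130.2, so R_C^{AC} = 72 kN and R_A = 91.45 − 72 = 19.45 kN.

R_A = 19.45 kN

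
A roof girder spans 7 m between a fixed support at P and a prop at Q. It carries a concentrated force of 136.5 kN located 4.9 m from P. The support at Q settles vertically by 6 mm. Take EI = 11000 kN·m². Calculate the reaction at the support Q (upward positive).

Choose R_Q as the redundant. The primary structure is the cantilever fixed at P.
Downward deflection at the released point Q due to the loads:
  point load 136.5 at a = 4.9: Pa²(3L − a)/(6EI) = 8794/EI
Flexibility coefficient — unit upward force at Q: δ_{QQ} = L³/(3EI) = 114.3/EI.
With EI = 11000 kN·m²: δ_0 = 0.79948 m and δ_{QQ} = 0.010394 m/kN.
Compatibility — the beam at Q must follow the support down by 0.006 m: δ_0 − R_Q·δ_{QQ} = 0.006, so R_Q = (0.79948 − 0.006)/0.010394 = 76.34 kN.

R_Q = 76.34 kN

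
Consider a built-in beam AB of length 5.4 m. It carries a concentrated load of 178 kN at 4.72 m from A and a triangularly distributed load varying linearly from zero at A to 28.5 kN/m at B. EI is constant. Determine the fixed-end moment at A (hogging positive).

Take the two fixed-end moments M_A, M_B as redundants; the released structure is the simple span AB.
On the primary (simply-supported) span, the end slopes from the loading are:
  at A: point load 178 at a = 4.72: Pab(L + b)/(6LEI) = 107.2/EI
  at B: point load 178 at a = 4.72: Pab(L + a)/(6LEI) = 178.4/EI
  at A: triangular load, peak 28.5: 7w₀L³/(360EI) = 87.26/EI
  at B: triangular load, peak 28.5: w₀L³/(45EI) = 99.73/EI
  θ_A0 = 194.5/EI,  θ_B0 = 278.2/EI
Flexibility coefficients: a unit moment at one end gives L/(3EI) there and L/(6EI) at the far end, so f₁₁ = f₂₂ = 1.8/EI and f₁₂ = f₂₁ = 0.9/EI.
Compatibility — zero rotation at each built-in end:
  1.8 M_A + 0.9 M_B = 194.5
  0.9 M_A + 1.8 M_B = 278.2
Solving the pair gives M_A = 41.02 kN·m and M_B = 134 kN·m (hogging).

M_A = 41.02 kN·m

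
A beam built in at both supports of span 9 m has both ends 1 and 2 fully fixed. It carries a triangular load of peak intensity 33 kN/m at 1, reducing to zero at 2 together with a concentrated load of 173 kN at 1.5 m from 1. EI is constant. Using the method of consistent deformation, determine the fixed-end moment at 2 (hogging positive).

M_2 = 125.1 kN·m

Take the two fixed-end moments M_1, M_2 as redundants; the released structure is the simple span 12.
On the primary (simply-supported) span, the end slopes from the loading are:
  at 1: triangular load, peak 33: w₀L³/(45EI) = 534.6/EI
  at 2: triangular load, peak 33: 7w₀L³/(360EI) = 467.8/EI
  at 1: point load 173 at a = 1.5: Pab(L + b)/(6LEI) = 594.7/EI
  at 2: point load 173 at a = 1.5: Pab(L + a)/(6LEI) = 378.4/EI
  θ_10 = 1129/EI,  θ_20 = 846.2/EI
Flexibility coefficients: a unit moment at one end gives L/(3EI) there and L/(6EI) at the far end, so f₁₁ = f₂₂ = 3/EI and f₁₂ = f₂₁ = 1.5/EI.
Compatibility — zero rotation at each built-in end:
  3 M_1 + 1.5 M_2 = 1129
  1.5 M_1 + 3 M_2 = 846.2
Solving the pair gives M_1 = 313.9 kN·m and M_2 = 125.1 kN·m (hogging).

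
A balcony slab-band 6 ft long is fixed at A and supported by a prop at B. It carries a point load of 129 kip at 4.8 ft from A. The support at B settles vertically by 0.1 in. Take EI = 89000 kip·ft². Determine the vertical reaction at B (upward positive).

R_B = 80.52 kip

Release the roller at B. Primary structure: cantilever fixed at A.
Downward deflection at the released point B due to the loads:
  point load 129 at a = 4.8: Pa²(3L − a)/(6EI) = 6539/EI
Tip deflection under a unit load at B: L³/(3EI) = 72/EI.
With EI = 89000 kip·ft²: δ_0 = 0.073469 ft and δ_{BB} = 0.000809 ft/kip.
Compatibility — the beam at B must follow the support down by 0.008333 ft: δ_0 − R_B·δ_{BB} = 0.008333, so R_B = (0.073469 − 0.008333)/0.000809 = 80.52 kip.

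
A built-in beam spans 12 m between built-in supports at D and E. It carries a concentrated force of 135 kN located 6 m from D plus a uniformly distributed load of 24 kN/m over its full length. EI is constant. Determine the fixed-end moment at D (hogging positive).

Release both end moments; the primary structure is a simply-supported span DE with redundants M_D and M_E.
End rotations of the released simple span under the applied load (×1/EI):
  at D: point load 135 at a = 6: Pab(L + b)/(6LEI) = 1215/EI
  at E: point load 135 at a = 6: Pab(L + a)/(6LEI) = 1215/EI
  at D: UDL 24: wL³/(24EI) = 1728/EI
  at E: UDL 24: wL³/(24EI) = 1728/EI
  θ_D0 = 2943/EI,  θ_E0 = 2943/EI
Flexibility coefficients: a unit moment at one end gives L/(3EI) there and L/(6EI) at the far end, so f₁₁ = f₂₂ = 4/EI and f₁₂ = f₂₁ = 2/EI.
Compatibility — zero rotation at each built-in end:
  4 M_D + 2 M_E = 2943
  2 M_D + 4 M_E = 2943
Solving the pair gives M_D = 490.5 kN·m and M_E = 490.5 kN·m (hogging).

M_D = 490.5 kN·m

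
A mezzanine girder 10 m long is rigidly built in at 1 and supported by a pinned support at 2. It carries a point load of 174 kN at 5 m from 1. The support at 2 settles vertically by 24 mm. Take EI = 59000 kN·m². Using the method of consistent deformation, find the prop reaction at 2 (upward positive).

Take the reaction at 2 as the redundant and release it; the primary structure is a cantilever fixed at 1.
Free-end deflection of the primary structure under the applied loading (downward +):
  point load 174 at a = 5: Pa²(3L − a)/(6EI) = 18125/EI
Tip deflection under a unit load at 2: L³/(3EI) = 333.3/EI.
With EI = 59000 kN·m²: δ_0 = 0.3072 m and δ_{22} = 0.00565 m/kN.
Compatibility — the beam at 2 must follow the support down by 0.024 m: δ_0 − R_2·δ_{22} = 0.024, so R_2 = (0.3072 − 0.024)/0.00565 = 50.13 kN.

R_2 = 50.13 kN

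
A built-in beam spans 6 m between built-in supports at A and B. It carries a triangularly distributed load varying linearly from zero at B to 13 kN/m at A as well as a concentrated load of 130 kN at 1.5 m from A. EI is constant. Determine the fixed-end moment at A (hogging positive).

Release both end moments; the primary structure is a simply-supported span AB with redundants M_A and M_B.
Simple-span end rotations at A and B under the given loads:
  at A: triangular load, peak 13: w₀L³/(45EI) = 62.4/EI
  at B: triangular load, peak 13: 7w₀L³/(360EI) = 54.6/EI
  at A: point load 130 at a = 1.5: Pab(L + b)/(6LEI) = 255.9/EI
  at B: point load 130 at a = 1.5: Pab(L + a)/(6LEI) = 182.8/EI
  θ_A0 = 318.3/EI,  θ_B0 = 237.4/EI
Flexibility coefficients: a unit moment at one end gives L/(3EI) there and L/(6EI) at the far end, so f₁₁ = f₂₂ = 2/EI and f₁₂ = f₂₁ = 1/EI.
Compatibility — zero rotation at each built-in end:
  2 M_A + 1 M_B = 318.3
  1 M_A + 2 M_B = 237.4
Solving the pair gives M_A = 133.1 kN·m and M_B = 52.16 kN·m (hogging).

M_A = 133.1 kN·m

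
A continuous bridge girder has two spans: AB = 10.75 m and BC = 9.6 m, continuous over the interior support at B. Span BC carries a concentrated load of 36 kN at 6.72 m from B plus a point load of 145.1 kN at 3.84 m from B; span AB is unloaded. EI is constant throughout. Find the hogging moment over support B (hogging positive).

Release continuity at B by inserting a hinge; the redundant is the internal moment M_B. The primary structure is two simply-supported spans AB and BC.
Rotations at B on the released spans (each span's end-slope, ×1/EI):
  span BC: point load 36 at a = 6.72: Pab(L + b)/(6LEI) = 151/EI
  span BC: point load 145.1 at a = 3.84: Pab(L + b)/(6LEI) = 855.8/EI
  relative rotation θ_0 = (0 + 1007)/EI = 1007/EI
A unit hogging moment at B produces rotation L₁/(3EI) + L₂/(3EI) = 6.783/EI.
Slope continuity at B: θ_0 = M_B·6.783/EI, so M_B = 1007/6.783 = 148.4 kN·m (hogging).

M_B = 148.4 kN·m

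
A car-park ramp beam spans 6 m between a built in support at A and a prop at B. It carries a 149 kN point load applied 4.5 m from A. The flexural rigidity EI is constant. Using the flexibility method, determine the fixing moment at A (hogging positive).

Release the roller at B. Primary structure: cantilever fixed at A.
Downward deflection at the released point B due to the loads:
  point load 149 at a = 4.5: Pa²(3L − a)/(6EI) = 6789/EI
Flexibility coefficient — unit upward force at B: δ_{BB} = L³/(3EI) = 72/EI.
Compatibility at B: δ_0 − R_B·δ_{BB} = 0, so R_B = 6789/72 = 94.29 kN.
Moment equilibrium about A: M_A = Σ(load moments about A) − R_B·L = 670.5 − 94.29×6 = 104.8 kN·m.

M_A = 104.8 kN·m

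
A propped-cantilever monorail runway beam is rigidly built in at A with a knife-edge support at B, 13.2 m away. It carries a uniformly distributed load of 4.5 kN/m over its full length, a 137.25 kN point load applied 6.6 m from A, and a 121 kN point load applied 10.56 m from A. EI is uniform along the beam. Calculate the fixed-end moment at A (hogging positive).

M_A = 591 kN·m

Release the roller at B. Primary structure: cantilever fixed at A.
Downward deflection at the released point B due to the loads:
  UDL 4.5: wL⁴/(8EI) = 17077/EI
  point load 137.25 at a = 6.6: Pa²(3L − a)/(6EI) = 32882/EI
  point load 121 at a = 10.56: Pa²(3L − a)/(6EI) = 65307/EI
  δ_0 = 115266/EI
Flexibility coefficient — unit upward force at B: δ_{BB} = L³/(3EI) = 766.7/EI.
Compatibility at B: δ_0 − R_B·δ_{BB} = 0, so R_B = 115266/766.7 = 150.3 kN.
Moment equilibrium about A: M_A = Σ(load moments about A) − R_B·L = 2576 − 150.3×13.2 = 591 kN·m.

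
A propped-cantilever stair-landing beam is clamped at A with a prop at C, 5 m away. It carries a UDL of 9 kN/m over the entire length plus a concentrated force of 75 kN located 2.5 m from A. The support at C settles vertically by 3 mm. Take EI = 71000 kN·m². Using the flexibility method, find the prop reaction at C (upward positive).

Release the roller at C. Primary structure: cantilever fixed at A.
Primary-structure tip deflection at C by superposition:
  UDL 9: wL⁴/(8EI) = 703.1/EI
  point load 75 at a = 2.5: Pa²(3L − a)/(6EI) = 976.6/EI
  δ_0 = 1680/EI
Tip deflection under a unit load at C: L³/(3EI) = 41.67/EI.
With EI = 71000 kN·m²: δ_0 = 0.023658 m and δ_{CC} = 0.000587 m/kN.
Compatibility — the beam at C must follow the support down by 0.003 m: δ_0 − R_C·δ_{CC} = 0.003, so R_C = (0.023658 − 0.003)/0.000587 = 35.2 kN.

R_C = 35.2 kN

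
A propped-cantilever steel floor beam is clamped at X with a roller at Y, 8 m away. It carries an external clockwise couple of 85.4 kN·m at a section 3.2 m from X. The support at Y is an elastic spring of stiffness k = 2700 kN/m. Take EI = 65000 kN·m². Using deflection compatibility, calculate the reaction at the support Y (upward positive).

Release the roller at Y. Primary structure: cantilever fixed at X.
Free-end deflection of the primary structure under the applied loading (downward +):
  clockwise couple 85.4 at a = 3.2: M₀a(2L − a)/(2EI) = 1749/EI
Tip deflection under a unit load at Y: L³/(3EI) = 170.7/EI.
With EI = 65000 kN·m²: δ_0 = 0.026908 m and δ_{YY} = 0.002626 m/kN.
Compatibility — the spring shortens by R_Y/k under the reaction it provides: δ_0 − R_Y·δ_{YY} = R_Y/k. With 1/k = 0.00037 m/kN, R_Y = δ_0 / (δ_{YY} + 1/k) = 0.026908 / (0.002626 + 0.00037) = 8.981 kN.

R_Y = 8.981 kN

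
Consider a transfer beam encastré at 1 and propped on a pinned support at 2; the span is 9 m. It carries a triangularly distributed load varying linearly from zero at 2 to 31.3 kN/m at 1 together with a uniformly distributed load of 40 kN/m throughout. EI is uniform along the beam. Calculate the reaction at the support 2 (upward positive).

R_2 = 163.2 kN

Choose R_2 as the redundant. The primary structure is the cantilever fixed at 1.
Free-end deflection of the primary structure under the applied loading (downward +):
  triangular load, peak 31.3 at the fixed end: w₀L⁴/(30EI) = 6845/EI
  UDL 40: wL⁴/(8EI) = 32805/EI
  δ_0 = 39650/EI
Flexibility coefficient — unit upward force at 2: δ_{22} = L³/(3EI) = 243/EI.
The prop prevents deflection at 2: R_2 = δ_0/δ_{22} = 39650/243 = 163.2 kN.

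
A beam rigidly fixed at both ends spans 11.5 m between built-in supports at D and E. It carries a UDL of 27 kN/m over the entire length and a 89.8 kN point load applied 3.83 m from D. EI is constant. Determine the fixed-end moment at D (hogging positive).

Release both end moments; the primary structure is a simply-supported span DE with redundants M_D and M_E.
Simple-span end rotations at D and E under the given loads:
  at D: UDL 27: wL³/(24EI) = 1711/EI
  at E: UDL 27: wL³/(24EI) = 1711/EI
  at D: point load 89.8 at a = 3.83: Pab(L + b)/(6LEI) = 732.9/EI
  at E: point load 89.8 at a = 3.83: Pab(L + a)/(6LEI) = 586.1/EI
  θ_D0 = 2444/EI,  θ_E0 = 2297/EI
Flexibility coefficients: a unit moment at one end gives L/(3EI) there and L/(6EI) at the far end, so f₁₁ = f₂₂ = 3.833/EI and f₁₂ = f₂₁ = 1.917/EI.
Compatibility — zero rotation at each built-in end:
  3.833 M_D + 1.917 M_E = 2444
  1.917 M_D + 3.833 M_E = 2297
Solving the pair gives M_D = 450.6 kN·m and M_E = 374 kN·m (hogging).

M_D = 450.6 kN·m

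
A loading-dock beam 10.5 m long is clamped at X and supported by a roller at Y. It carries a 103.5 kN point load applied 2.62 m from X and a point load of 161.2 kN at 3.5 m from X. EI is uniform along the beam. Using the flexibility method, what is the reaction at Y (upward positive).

R_Y = 32.74 kN

Choose R_Y as the redundant. The primary structure is the cantilever fixed at X.
Free-end deflection of the primary structure under the applied loading (downward +):
  point load 103.5 at a = 2.62: Pa²(3L − a)/(6EI) = 3420/EI
  point load 161.2 at a = 3.5: Pa²(3L − a)/(6EI) = 9215/EI
  δ_0 = 12635/EI
Tip deflection under a unit load at Y: L³/(3EI) = 385.9/EI.
The prop prevents deflection at Y: R_Y = δ_0/δ_{YY} = 12635/385.9 = 32.74 kN.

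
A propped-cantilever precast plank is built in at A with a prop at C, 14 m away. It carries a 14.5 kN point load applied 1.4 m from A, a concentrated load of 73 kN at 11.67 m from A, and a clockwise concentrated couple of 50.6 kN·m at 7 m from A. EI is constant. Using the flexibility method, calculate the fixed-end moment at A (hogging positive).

M_A = 93.72 kN·m

Remove the prop at C; the released (primary) structure is a cantilever built in at A.
Free-end deflection of the primary structure under the applied loading (downward +):
  point load 14.5 at a = 1.4: Pa²(3L − a)/(6EI) = 192.3/EI
  point load 73 at a = 11.67: Pa²(3L − a)/(6EI) = 50256/EI
  clockwise couple 50.6 at a = 7: M₀a(2L − a)/(2EI) = 3719/EI
  δ_0 = 54167/EI
Flexibility coefficient — unit upward force at C: δ_{CC} = L³/(3EI) = 914.7/EI.
The prop prevents deflection at C: R_C = δ_0/δ_{CC} = 54167/914.7 = 59.22 kN.
Moment equilibrium about A: M_A = Σ(load moments about A) − R_C·L = 922.8 − 59.22×14 = 93.72 kN·m.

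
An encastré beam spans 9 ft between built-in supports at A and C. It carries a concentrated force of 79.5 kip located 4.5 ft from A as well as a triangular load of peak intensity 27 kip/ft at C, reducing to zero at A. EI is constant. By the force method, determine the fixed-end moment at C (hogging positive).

M_C = 198.8 kip·ft

Release both end moments; the primary structure is a simply-supported span AC with redundants M_A and M_C.
End rotations of the released simple span under the applied load (×1/EI):
  at A: point load 79.5 at a = 4.5: Pab(L + b)/(6LEI) = 402.5/EI
  at C: point load 79.5 at a = 4.5: Pab(L + a)/(6LEI) = 402.5/EI
  at A: triangular load, peak 27: 7w₀L³/(360EI) = 382.7/EI
  at C: triangular load, peak 27: w₀L³/(45EI) = 437.4/EI
  θ_A0 = 785.2/EI,  θ_C0 = 839.9/EI
Flexibility coefficients: a unit moment at one end gives L/(3EI) there and L/(6EI) at the far end, so f₁₁ = f₂₂ = 3/EI and f₁₂ = f₂₁ = 1.5/EI.
Compatibility — zero rotation at each built-in end:
  3 M_A + 1.5 M_C = 785.2
  1.5 M_A + 3 M_C = 839.9
Solving the pair gives M_A = 162.3 kip·ft and M_C = 198.8 kip·ft (hogging).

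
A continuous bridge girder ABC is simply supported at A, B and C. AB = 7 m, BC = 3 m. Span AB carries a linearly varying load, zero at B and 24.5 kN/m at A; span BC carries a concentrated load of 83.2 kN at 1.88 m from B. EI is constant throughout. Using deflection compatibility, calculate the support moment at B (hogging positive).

Take M_B as the redundant. Released structure: two simple spans AB and BC with a hinge at B.
Rotations at B on the released spans (each span's end-slope, ×1/EI):
  span AB: triangular load, peak 24.5: 7w₀L³/(360EI) = 163.4/EI
  span BC: point load 83.2 at a = 1.88: Pab(L + b)/(6LEI) = 40.1/EI
  relative rotation θ_0 = (163.4 + 40.1)/EI = 203.5/EI
A unit hogging moment at B produces rotation L₁/(3EI) + L₂/(3EI) = 3.333/EI.
Slope continuity at B: θ_0 = M_B·3.333/EI, so M_B = 203.5/3.333 = 61.05 kN·m (hogging).

M_B = 61.05 kN·m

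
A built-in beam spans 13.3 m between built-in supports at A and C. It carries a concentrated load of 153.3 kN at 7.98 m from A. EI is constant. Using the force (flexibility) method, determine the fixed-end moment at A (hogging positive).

Release both end moments; the primary structure is a simply-supported span AC with redundants M_A and M_C.
End rotations of the released simple span under the applied load (×1/EI):
  at A: point load 153.3 at a = 7.98: Pab(L + b)/(6LEI) = 1519/EI
  at C: point load 153.3 at a = 7.98: Pab(L + a)/(6LEI) = 1736/EI
  θ_A0 = 1519/EI,  θ_C0 = 1736/EI
Flexibility coefficients: a unit moment at one end gives L/(3EI) there and L/(6EI) at the far end, so f₁₁ = f₂₂ = 4.433/EI and f₁₂ = f₂₁ = 2.217/EI.
Compatibility — zero rotation at each built-in end:
  4.433 M_A + 2.217 M_C = 1519
  2.217 M_A + 4.433 M_C = 1736
Solving the pair gives M_A = 195.7 kN·m and M_C = 293.6 kN·m (hogging).

M_A = 195.7 kN·m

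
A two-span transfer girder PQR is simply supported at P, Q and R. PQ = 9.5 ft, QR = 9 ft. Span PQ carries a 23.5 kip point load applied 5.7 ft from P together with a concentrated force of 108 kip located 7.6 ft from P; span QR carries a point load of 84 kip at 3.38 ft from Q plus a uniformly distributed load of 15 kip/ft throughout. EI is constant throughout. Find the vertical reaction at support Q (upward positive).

R_Q = 272.8 kip

Take M_Q as the redundant. Released structure: two simple spans PQ and QR with a hinge at Q.
Discontinuity in slope at Q on the released structure — sum the simple-span end rotations:
  span PQ: point load 23.5 at a = 5.7: Pab(L + a)/(6LEI) = 135.7/EI
  span PQ: point load 108 at a = 7.6: Pab(L + a)/(6LEI) = 467.9/EI
  span QR: point load 84 at a = 3.38: Pab(L + b)/(6LEI) = 432/EI
  span QR: UDL 15: wL³/(24EI) = 455.6/EI
  relative rotation θ_0 = (603.6 + 887.6)/EI = 1491/EI
A unit hogging moment at Q produces rotation L₁/(3EI) + L₂/(3EI) = 6.167/EI.
Compatibility: M_Q·(L₁+L₂)/(3EI) = θ_0, giving M_Q = 241.8 kip·ft (hogging).
Span PQ, ΣM about P with M_Q applied at Q: R_Q^{PQ}·9.5 = 954.8 + 241.8, so R_Q^{PQ} = 126 kip and R_P = 131.5 − 126 = 5.545 kip.
Span QR, ΣM about R: R_Q^{QR}·9 = 1080 + 241.8, so R_Q^{QR} = 146.8 kip and R_R = 219 − 146.8 = 72.18 kip.
R_Q = 126 + 146.8 = 272.8 kip.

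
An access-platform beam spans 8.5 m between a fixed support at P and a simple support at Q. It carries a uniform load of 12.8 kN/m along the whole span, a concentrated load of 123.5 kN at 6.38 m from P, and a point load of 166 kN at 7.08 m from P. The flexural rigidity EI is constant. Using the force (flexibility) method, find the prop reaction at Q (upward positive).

Choose R_Q as the redundant. The primary structure is the cantilever fixed at P.
Primary-structure tip deflection at Q by superposition:
  UDL 12.8: wL⁴/(8EI) = 8352/EI
  point load 123.5 at a = 6.38: Pa²(3L − a)/(6EI) = 16019/EI
  point load 166 at a = 7.08: Pa²(3L − a)/(6EI) = 25545/EI
  δ_0 = 49917/EI
Tip deflection under a unit load at Q: L³/(3EI) = 204.7/EI.
Compatibility at Q: δ_0 − R_Q·δ_{QQ} = 0, so R_Q = 49917/204.7 = 243.8 kN.

R_Q = 243.8 kN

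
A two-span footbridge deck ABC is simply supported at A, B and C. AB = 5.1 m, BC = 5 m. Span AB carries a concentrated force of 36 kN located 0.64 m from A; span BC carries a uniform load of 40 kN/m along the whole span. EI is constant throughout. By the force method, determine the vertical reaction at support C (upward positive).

R_C = 86.48 kN

Take M_B as the redundant. Released structure: two simple spans AB and BC with a hinge at B.
Rotations at B on the released spans (each span's end-slope, ×1/EI):
  span AB: point load 36 at a = 0.64: Pab(L + a)/(6LEI) = 19.28/EI
  span BC: UDL 40: wL³/(24EI) = 208.3/EI
  relative rotation θ_0 = (19.28 + 208.3)/EI = 227.6/EI
A unit hogging moment at B produces rotation L₁/(3EI) + L₂/(3EI) = 3.367/EI.
Slope continuity at B: θ_0 = M_B·3.367/EI, so M_B = 227.6/3.367 = 67.61 kN·m (hogging).
Span BC, ΣM about C: R_B^{BC}·5 = 500 + 67.61, so R_B^{BC} = 113.5 kN and R_C = 200 − 113.5 = 86.48 kN.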